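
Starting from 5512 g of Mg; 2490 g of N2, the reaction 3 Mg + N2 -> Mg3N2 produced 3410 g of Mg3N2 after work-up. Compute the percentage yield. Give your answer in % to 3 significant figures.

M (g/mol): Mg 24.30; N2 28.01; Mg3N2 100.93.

44.7 %

n(Mg) = 5512 / 24.30 = 226.8 mol
n(N2) = 2490 / 28.01 = 88.90 mol
n/ν → Mg: 75.60, N2: 88.90; Mg is limiting.
theoretical n(Mg3N2) = (1/3) × 226.8 = 75.60 mol → 7630 g
% yield = 3410 / 7630 × 100 = 44.69 %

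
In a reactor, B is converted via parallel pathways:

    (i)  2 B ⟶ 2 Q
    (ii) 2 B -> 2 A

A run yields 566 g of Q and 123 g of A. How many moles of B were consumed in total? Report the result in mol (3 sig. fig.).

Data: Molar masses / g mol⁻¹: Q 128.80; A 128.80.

5.35 mol

n(Q) = 566 / 128.80 = 4.394 mol
n(A) = 123 / 128.80 = 0.9550 mol
n(B) via (i) = (2/2)×4.394 = 4.394 mol
n(B) via (ii) = (2/2)×0.9550 = 0.9550 mol
total n(B) = 4.394 + 0.9550 = 5.349 mol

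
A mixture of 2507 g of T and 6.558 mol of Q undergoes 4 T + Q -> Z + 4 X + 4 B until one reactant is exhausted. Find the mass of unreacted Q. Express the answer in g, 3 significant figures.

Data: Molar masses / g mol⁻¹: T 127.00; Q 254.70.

n(T) = 2507 / 127.00 = 19.74 mol
n(Q) = 6.558 mol
n/ν for T = 19.74/4 = 4.935
n/ν for Q = 6.558/1 = 6.558
Smallest n/ν is T → limiting reagent.
Q consumed = (1/4) × 19.74 = 4.935 mol
Q remaining = 6.558 − 4.935 = 1.623 mol
mass = 1.623 × 254.70 = 413.4 g

413 g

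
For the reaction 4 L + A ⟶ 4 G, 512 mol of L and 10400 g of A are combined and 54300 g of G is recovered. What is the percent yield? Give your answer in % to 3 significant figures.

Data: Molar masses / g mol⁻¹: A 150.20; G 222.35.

88.2 %

n(L) = 512.0 mol
n(A) = 10400 / 150.20 = 69.24 mol
n/ν → L: 128.0, A: 69.24; A is limiting.
theoretical n(G) = (4/1) × 69.24 = 277.0 mol → 61590 g
% yield = 54300 / 61590 × 100 = 88.16 %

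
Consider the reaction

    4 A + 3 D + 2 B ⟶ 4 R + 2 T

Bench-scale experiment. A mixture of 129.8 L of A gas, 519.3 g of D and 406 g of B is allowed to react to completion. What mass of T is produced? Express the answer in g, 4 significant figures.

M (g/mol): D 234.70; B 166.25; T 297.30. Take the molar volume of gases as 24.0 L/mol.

n(A) = 129.8 / 24.0 = 5.408 mol
n(D) = 519.3 / 234.70 = 2.213 mol
n(B) = 406.0 / 166.25 = 2.442 mol
n/ν for A = 5.408/4 = 1.352
n/ν for D = 2.213/3 = 0.7377
n/ν for B = 2.442/2 = 1.221
Smallest n/ν is D → limiting reagent.
n(T) = (2/3) × 2.213 = 1.475 mol
mass = 1.475 × 297.30 = 438.5 g

438.5 g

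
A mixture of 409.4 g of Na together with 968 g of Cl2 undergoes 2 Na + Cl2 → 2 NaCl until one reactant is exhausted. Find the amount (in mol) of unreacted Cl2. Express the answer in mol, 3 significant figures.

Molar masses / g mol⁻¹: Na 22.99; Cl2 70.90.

n(Na) = 409.4 / 22.99 = 17.81 mol
n(Cl2) = 968.0 / 70.90 = 13.65 mol
n/ν for Na = 17.81/2 = 8.905
n/ν for Cl2 = 13.65/1 = 13.65
Smallest n/ν is Na → limiting reagent.
Cl2 consumed = (1/2) × 17.81 = 8.905 mol
Cl2 remaining = 13.65 − 8.905 = 4.745 mol

4.75 mol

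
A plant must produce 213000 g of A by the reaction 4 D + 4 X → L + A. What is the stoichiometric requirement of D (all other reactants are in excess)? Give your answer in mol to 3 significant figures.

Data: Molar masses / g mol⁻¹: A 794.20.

1070 mol

n(A) = 213000 / 794.20 = 268.2 mol
n(D) = (4/1) × 268.2 = 1073 mol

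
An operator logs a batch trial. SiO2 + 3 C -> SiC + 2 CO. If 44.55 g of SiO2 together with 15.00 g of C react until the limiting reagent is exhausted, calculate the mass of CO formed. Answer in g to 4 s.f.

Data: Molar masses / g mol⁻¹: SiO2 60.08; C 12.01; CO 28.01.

23.32 g

n(SiO2) = 44.55 / 60.08 = 0.7415 mol
n(C) = 15.00 / 12.01 = 1.249 mol
n/ν for SiO2 = 0.7415/1 = 0.7415
n/ν for C = 1.249/3 = 0.4163
Smallest n/ν is C → limiting reagent.
n(CO) = (2/3) × 1.249 = 0.8327 mol
mass = 0.8327 × 28.01 = 23.32 g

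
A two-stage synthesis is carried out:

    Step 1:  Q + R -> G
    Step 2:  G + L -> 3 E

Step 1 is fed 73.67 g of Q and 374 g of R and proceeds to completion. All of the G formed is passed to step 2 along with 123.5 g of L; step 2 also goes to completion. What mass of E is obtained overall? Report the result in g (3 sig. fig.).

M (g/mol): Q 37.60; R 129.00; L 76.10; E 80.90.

394 g

Step 1:
n(Q) = 73.67 / 37.60 = 1.959 mol
n(R) = 374.0 / 129.00 = 2.899 mol
n/ν for Q = 1.959/1 = 1.959
n/ν for R = 2.899/1 = 2.899
Smallest n/ν is Q → limiting reagent.
n(G) produced = (1/1) × 1.959 = 1.959 mol
Step 2:
n(G) available = 1.959 mol
n(L) = 123.5 / 76.10 = 1.623 mol
n/ν for G = 1.959/1 = 1.959
n/ν for L = 1.623/1 = 1.623
Smallest n/ν is L → limiting reagent.
n(E) = (3/1) × 1.623 = 4.869 mol
mass = 4.869 × 80.90 = 393.9 g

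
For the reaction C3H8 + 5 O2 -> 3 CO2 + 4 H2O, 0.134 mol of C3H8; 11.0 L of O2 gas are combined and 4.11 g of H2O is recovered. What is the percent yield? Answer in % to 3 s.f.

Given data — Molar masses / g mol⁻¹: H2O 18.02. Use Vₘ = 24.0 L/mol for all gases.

n(C3H8) = 0.1340 mol
n(O2) = 11.00 / 24.0 = 0.4583 mol
n/ν for C3H8 = 0.1340/1 = 0.1340
n/ν for O2 = 0.4583/5 = 0.09166
Smallest n/ν is O2 → limiting reagent.
theoretical n(H2O) = (4/5) × 0.4583 = 0.3666 mol → 6.606 g
% yield = 4.11 / 6.606 × 100 = 62.22 %

62.2 %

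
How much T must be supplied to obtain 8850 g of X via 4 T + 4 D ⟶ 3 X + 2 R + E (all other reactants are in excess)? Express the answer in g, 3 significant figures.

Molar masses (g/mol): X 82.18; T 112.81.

16200 g

n(X) = 8850 / 82.18 = 107.7 mol
n(T) = (4/3) × 107.7 = 143.6 mol
mass = 143.6 × 112.81 = 16200 g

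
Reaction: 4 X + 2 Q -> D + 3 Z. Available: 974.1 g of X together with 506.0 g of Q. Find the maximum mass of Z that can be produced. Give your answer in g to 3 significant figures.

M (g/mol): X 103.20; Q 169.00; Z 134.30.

603 g

n(X) = 974.1 / 103.20 = 9.439 mol
n(Q) = 506.0 / 169.00 = 2.994 mol
n/ν for X = 9.439/4 = 2.360
n/ν for Q = 2.994/2 = 1.497
Smallest n/ν is Q → limiting reagent.
n(Z) = (3/2) × 2.994 = 4.491 mol
mass = 4.491 × 134.30 = 603.1 g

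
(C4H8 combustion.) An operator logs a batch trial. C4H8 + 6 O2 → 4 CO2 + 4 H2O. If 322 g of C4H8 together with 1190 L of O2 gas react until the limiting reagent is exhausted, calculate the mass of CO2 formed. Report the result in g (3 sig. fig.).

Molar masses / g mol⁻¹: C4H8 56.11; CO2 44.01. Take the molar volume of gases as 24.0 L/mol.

n(C4H8) = 322.0 / 56.11 = 5.739 mol
n(O2) = 1190 / 24.0 = 49.58 mol
n/ν → C4H8: 5.739, O2: 8.263; C4H8 is limiting.
n(CO2) = (4/1) × 5.739 = 22.96 mol
mass = 22.96 × 44.01 = 1010 g

1010 g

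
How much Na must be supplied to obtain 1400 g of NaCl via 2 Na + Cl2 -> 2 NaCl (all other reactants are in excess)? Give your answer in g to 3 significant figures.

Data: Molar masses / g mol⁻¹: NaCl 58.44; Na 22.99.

n(NaCl) = 1400 / 58.44 = 23.96 mol
n(Na) = (2/2) × 23.96 = 23.96 mol
mass = 23.96 × 22.99 = 550.8 g

551 g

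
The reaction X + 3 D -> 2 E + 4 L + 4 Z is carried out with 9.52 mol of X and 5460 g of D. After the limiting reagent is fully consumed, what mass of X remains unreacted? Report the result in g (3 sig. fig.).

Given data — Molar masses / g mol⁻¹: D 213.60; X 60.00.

n(X) = 9.520 mol
n(D) = 5460 / 213.60 = 25.56 mol
n/ν for X = 9.520/1 = 9.520
n/ν for D = 25.56/3 = 8.520
Smallest n/ν is D → limiting reagent.
X consumed = (1/3) × 25.56 = 8.520 mol
X remaining = 9.520 − 8.520 = 1.000 mol
mass = 1.000 × 60.00 = 60.00 g

60.0 g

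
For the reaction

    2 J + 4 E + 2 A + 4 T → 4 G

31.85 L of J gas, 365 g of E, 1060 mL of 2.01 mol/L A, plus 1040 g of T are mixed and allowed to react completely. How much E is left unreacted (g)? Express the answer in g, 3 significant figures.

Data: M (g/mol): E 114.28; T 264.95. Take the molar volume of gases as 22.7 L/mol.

n(J) = 31.85 / 22.7 = 1.403 mol
n(E) = 365.0 / 114.28 = 3.194 mol
n(A) = 2.01 × 1060/1000 = 2.131 mol
n(T) = 1040 / 264.95 = 3.925 mol
n/ν for J = 1.403/2 = 0.7015
n/ν for E = 3.194/4 = 0.7985
n/ν for A = 2.131/2 = 1.066
n/ν for T = 3.925/4 = 0.9813
Smallest n/ν is J → limiting reagent.
E consumed = (4/2) × 1.403 = 2.806 mol
E remaining = 3.194 − 2.806 = 0.3880 mol
mass = 0.3880 × 114.28 = 44.34 g

44.3 g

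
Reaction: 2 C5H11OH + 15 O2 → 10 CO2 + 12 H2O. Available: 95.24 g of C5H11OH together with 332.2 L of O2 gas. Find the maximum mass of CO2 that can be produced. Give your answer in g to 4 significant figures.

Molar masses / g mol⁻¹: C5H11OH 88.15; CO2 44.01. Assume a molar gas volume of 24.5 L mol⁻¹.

n(C5H11OH) = 95.24 / 88.15 = 1.080 mol
n(O2) = 332.2 / 24.5 = 13.56 mol
n/ν for C5H11OH = 1.080/2 = 0.5400
n/ν for O2 = 13.56/15 = 0.9040
Smallest n/ν is C5H11OH → limiting reagent.
n(CO2) = (10/2) × 1.080 = 5.400 mol
mass = 5.400 × 44.01 = 237.7 g

237.7 g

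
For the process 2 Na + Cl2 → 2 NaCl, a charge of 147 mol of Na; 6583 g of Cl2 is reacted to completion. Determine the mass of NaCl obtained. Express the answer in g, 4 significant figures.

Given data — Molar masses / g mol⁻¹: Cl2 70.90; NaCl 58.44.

8591 g

n(Na) = 147.0 mol
n(Cl2) = 6583 / 70.90 = 92.85 mol
n/ν for Na = 147.0/2 = 73.50
n/ν for Cl2 = 92.85/1 = 92.85
Smallest n/ν is Na → limiting reagent.
n(NaCl) = (2/2) × 147.0 = 147.0 mol
mass = 147.0 × 58.44 = 8591 g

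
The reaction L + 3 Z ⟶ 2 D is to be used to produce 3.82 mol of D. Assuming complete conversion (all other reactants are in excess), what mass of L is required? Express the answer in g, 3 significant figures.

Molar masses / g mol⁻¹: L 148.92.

n(D) = 3.820 mol
n(L) = (1/2) × 3.820 = 1.910 mol
mass = 1.910 × 148.92 = 284.4 g

284 g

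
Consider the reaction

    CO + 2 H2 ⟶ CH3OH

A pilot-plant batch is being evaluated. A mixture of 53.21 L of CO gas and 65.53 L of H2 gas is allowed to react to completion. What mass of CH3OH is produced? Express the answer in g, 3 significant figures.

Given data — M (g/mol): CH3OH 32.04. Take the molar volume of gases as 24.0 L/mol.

43.7 g

n(CO) = 53.21 / 24.0 = 2.217 mol
n(H2) = 65.53 / 24.0 = 2.730 mol
n/ν for CO = 2.217/1 = 2.217
n/ν for H2 = 2.730/2 = 1.365
Smallest n/ν is H2 → limiting reagent.
n(CH3OH) = (1/2) × 2.730 = 1.365 mol
mass = 1.365 × 32.04 = 43.73 g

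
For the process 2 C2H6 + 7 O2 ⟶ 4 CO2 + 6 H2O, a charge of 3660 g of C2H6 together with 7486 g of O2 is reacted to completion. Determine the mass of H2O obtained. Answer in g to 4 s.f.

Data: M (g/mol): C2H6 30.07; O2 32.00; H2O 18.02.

n(C2H6) = 3660 / 30.07 = 121.7 mol
n(O2) = 7486 / 32.00 = 233.9 mol
n/ν → C2H6: 60.85, O2: 33.41; O2 is limiting.
n(H2O) = (6/7) × 233.9 = 200.5 mol
mass = 200.5 × 18.02 = 3613 g

3613 g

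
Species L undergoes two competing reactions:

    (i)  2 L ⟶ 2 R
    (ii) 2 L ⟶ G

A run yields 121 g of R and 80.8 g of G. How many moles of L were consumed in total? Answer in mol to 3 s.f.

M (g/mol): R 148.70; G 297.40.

n(R) = 121 / 148.70 = 0.8137 mol
n(G) = 80.8 / 297.40 = 0.2717 mol
n(L) via (i) = (2/2)×0.8137 = 0.8137 mol
n(L) via (ii) = (2/1)×0.2717 = 0.5434 mol
total n(L) = 0.8137 + 0.5434 = 1.357 mol

1.36 mol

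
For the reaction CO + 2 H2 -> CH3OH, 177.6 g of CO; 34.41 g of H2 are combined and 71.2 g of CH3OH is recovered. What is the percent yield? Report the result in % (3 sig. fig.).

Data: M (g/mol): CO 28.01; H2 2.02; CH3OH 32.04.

n(CO) = 177.6 / 28.01 = 6.341 mol
n(H2) = 34.41 / 2.02 = 17.03 mol
n/ν for CO = 6.341/1 = 6.341
n/ν for H2 = 17.03/2 = 8.515
Smallest n/ν is CO → limiting reagent.
theoretical n(CH3OH) = (1/1) × 6.341 = 6.341 mol → 203.2 g
% yield = 71.2 / 203.2 × 100 = 35.04 %

35.0 %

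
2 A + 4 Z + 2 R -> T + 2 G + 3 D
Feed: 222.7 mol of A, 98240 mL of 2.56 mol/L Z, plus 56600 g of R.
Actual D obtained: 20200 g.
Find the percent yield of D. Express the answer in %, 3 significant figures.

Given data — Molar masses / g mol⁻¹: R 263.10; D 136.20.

78.6 %

n(A) = 222.7 mol
n(Z) = 2.56 × 98240/1000 = 251.5 mol
n(R) = 56600 / 263.10 = 215.1 mol
n/ν → A: 111.4, Z: 62.88, R: 107.6; Z is limiting.
theoretical n(D) = (3/4) × 251.5 = 188.6 mol → 25690 g
% yield = 20200 / 25690 × 100 = 78.63 %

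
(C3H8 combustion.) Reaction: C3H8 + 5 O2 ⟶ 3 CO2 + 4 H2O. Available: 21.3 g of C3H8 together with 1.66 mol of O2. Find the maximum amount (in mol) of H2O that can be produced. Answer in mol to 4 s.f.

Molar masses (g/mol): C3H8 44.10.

n(C3H8) = 21.30 / 44.10 = 0.4830 mol
n(O2) = 1.660 mol
n/ν for C3H8 = 0.4830/1 = 0.4830
n/ν for O2 = 1.660/5 = 0.3320
Smallest n/ν is O2 → limiting reagent.
n(H2O) = (4/5) × 1.660 = 1.328 mol

1.328 mol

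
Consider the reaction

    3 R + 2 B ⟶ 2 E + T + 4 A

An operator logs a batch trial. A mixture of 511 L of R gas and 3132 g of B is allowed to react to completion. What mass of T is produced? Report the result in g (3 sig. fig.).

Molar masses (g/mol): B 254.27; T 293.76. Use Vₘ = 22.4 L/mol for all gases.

n(R) = 511.0 / 22.4 = 22.81 mol
n(B) = 3132 / 254.27 = 12.32 mol
n/ν for R = 22.81/3 = 7.603
n/ν for B = 12.32/2 = 6.160
Smallest n/ν is B → limiting reagent.
n(T) = (1/2) × 12.32 = 6.160 mol
mass = 6.160 × 293.76 = 1810 g

1810 g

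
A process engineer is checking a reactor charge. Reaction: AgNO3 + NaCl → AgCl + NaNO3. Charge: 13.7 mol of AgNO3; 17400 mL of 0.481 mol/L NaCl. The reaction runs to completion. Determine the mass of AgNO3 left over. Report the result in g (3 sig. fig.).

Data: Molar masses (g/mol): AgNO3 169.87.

906 g

n(AgNO3) = 13.70 mol
n(NaCl) = 0.481 × 17400/1000 = 8.369 mol
n/ν → AgNO3: 13.70, NaCl: 8.369; NaCl is limiting.
AgNO3 consumed = (1/1) × 8.369 = 8.369 mol
AgNO3 remaining = 13.70 − 8.369 = 5.331 mol
mass = 5.331 × 169.87 = 905.6 g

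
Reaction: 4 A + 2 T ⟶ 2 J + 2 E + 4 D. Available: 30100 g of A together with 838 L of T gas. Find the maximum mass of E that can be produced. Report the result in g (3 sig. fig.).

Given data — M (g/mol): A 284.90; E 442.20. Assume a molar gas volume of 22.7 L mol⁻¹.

n(A) = 30100 / 284.90 = 105.7 mol
n(T) = 838.0 / 22.7 = 36.92 mol
n/ν for A = 105.7/4 = 26.43
n/ν for T = 36.92/2 = 18.46
Smallest n/ν is T → limiting reagent.
n(E) = (2/2) × 36.92 = 36.92 mol
mass = 36.92 × 442.20 = 16330 g

16300 g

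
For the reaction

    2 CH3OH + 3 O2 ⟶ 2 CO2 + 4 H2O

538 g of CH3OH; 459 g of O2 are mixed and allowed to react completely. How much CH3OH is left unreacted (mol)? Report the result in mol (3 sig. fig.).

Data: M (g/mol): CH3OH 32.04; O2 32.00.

7.23 mol

n(CH3OH) = 538.0 / 32.04 = 16.79 mol
n(O2) = 459.0 / 32.00 = 14.34 mol
n/ν for CH3OH = 16.79/2 = 8.395
n/ν for O2 = 14.34/3 = 4.780
Smallest n/ν is O2 → limiting reagent.
CH3OH consumed = (2/3) × 14.34 = 9.560 mol
CH3OH remaining = 16.79 − 9.560 = 7.230 mol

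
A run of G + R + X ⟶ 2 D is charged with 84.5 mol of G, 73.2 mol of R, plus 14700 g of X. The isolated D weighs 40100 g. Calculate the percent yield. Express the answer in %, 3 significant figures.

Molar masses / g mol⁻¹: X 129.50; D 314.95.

n(G) = 84.50 mol
n(R) = 73.20 mol
n(X) = 14700 / 129.50 = 113.5 mol
n/ν for G = 84.50/1 = 84.50
n/ν for R = 73.20/1 = 73.20
n/ν for X = 113.5/1 = 113.5
Smallest n/ν is R → limiting reagent.
theoretical n(D) = (2/1) × 73.20 = 146.4 mol → 46110 g
% yield = 40100 / 46110 × 100 = 86.97 %

87.0 %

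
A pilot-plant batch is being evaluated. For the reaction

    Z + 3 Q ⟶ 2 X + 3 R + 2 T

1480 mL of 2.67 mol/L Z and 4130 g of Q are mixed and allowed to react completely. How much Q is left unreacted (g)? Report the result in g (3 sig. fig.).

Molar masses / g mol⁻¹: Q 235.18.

1340 g

n(Z) = 2.67 × 1480/1000 = 3.952 mol
n(Q) = 4130 / 235.18 = 17.56 mol
n/ν for Z = 3.952/1 = 3.952
n/ν for Q = 17.56/3 = 5.853
Smallest n/ν is Z → limiting reagent.
Q consumed = (3/1) × 3.952 = 11.86 mol
Q remaining = 17.56 − 11.86 = 5.700 mol
mass = 5.700 × 235.18 = 1341 g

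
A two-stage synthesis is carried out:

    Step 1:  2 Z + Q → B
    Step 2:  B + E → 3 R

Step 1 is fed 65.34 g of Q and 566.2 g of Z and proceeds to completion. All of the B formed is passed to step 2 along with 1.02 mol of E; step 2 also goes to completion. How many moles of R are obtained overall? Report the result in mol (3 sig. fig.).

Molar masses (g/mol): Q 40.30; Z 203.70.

3.06 mol

Step 1:
n(Q) = 65.34 / 40.30 = 1.621 mol
n(Z) = 566.2 / 203.70 = 2.780 mol
n/ν → Q: 1.621, Z: 1.390; Z is limiting.
n(B) produced = (1/2) × 2.780 = 1.390 mol
Step 2:
n(B) available = 1.390 mol
n(E) = 1.020 mol
n/ν → B: 1.390, E: 1.020; E is limiting.
n(R) = (3/1) × 1.020 = 3.060 mol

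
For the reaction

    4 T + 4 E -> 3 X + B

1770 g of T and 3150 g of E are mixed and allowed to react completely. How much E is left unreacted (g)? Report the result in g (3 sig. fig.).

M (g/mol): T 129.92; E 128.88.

1390 g

n(T) = 1770 / 129.92 = 13.62 mol
n(E) = 3150 / 128.88 = 24.44 mol
n/ν for T = 13.62/4 = 3.405
n/ν for E = 24.44/4 = 6.110
Smallest n/ν is T → limiting reagent.
E consumed = (4/4) × 13.62 = 13.62 mol
E remaining = 24.44 − 13.62 = 10.82 mol
mass = 10.82 × 128.88 = 1394 g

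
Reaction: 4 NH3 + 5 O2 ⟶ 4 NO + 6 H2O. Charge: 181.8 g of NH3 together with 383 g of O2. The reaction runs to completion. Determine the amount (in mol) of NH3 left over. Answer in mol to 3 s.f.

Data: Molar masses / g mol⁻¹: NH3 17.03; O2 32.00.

1.10 mol

n(NH3) = 181.8 / 17.03 = 10.68 mol
n(O2) = 383.0 / 32.00 = 11.97 mol
n/ν → NH3: 2.670, O2: 2.394; O2 is limiting.
NH3 consumed = (4/5) × 11.97 = 9.576 mol
NH3 remaining = 10.68 − 9.576 = 1.104 mol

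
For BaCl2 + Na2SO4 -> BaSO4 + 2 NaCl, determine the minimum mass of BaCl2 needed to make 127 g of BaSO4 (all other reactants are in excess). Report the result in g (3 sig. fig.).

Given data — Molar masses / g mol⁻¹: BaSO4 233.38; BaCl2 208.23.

n(BaSO4) = 127 / 233.38 = 0.5442 mol
n(BaCl2) = (1/1) × 0.5442 = 0.5442 mol
mass = 0.5442 × 208.23 = 113.3 g

113 g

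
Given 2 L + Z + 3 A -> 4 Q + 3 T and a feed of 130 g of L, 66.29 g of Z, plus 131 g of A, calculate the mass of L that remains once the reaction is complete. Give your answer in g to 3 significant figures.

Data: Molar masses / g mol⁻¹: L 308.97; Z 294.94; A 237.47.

16.4 g

n(L) = 130.0 / 308.97 = 0.4208 mol
n(Z) = 66.29 / 294.94 = 0.2248 mol
n(A) = 131.0 / 237.47 = 0.5516 mol
n/ν for L = 0.4208/2 = 0.2104
n/ν for Z = 0.2248/1 = 0.2248
n/ν for A = 0.5516/3 = 0.1839
Smallest n/ν is A → limiting reagent.
L consumed = (2/3) × 0.5516 = 0.3677 mol
L remaining = 0.4208 − 0.3677 = 0.05310 mol
mass = 0.05310 × 308.97 = 16.41 g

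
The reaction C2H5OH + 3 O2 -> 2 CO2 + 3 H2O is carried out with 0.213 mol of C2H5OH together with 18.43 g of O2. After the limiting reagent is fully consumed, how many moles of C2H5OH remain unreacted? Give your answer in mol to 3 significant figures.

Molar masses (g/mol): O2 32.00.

n(C2H5OH) = 0.2130 mol
n(O2) = 18.43 / 32.00 = 0.5759 mol
n/ν for C2H5OH = 0.2130/1 = 0.2130
n/ν for O2 = 0.5759/3 = 0.1920
Smallest n/ν is O2 → limiting reagent.
C2H5OH consumed = (1/3) × 0.5759 = 0.1920 mol
C2H5OH remaining = 0.2130 − 0.1920 = 0.02100 mol

0.0210 mol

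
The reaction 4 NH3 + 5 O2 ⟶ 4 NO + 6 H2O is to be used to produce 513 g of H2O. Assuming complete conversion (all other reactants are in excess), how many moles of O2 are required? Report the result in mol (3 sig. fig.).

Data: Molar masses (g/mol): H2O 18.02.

n(H2O) = 513 / 18.02 = 28.47 mol
n(O2) = (5/6) × 28.47 = 23.73 mol

23.7 mol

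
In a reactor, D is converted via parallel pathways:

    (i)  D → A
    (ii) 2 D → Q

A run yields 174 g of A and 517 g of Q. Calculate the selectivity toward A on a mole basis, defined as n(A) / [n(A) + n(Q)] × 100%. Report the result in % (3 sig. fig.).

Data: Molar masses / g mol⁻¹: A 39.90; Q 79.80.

40.2 %

n(A) = 174 / 39.90 = 4.361 mol
n(Q) = 517 / 79.80 = 6.479 mol
selectivity = 4.361/(4.361+6.479) × 100 = 40.23 %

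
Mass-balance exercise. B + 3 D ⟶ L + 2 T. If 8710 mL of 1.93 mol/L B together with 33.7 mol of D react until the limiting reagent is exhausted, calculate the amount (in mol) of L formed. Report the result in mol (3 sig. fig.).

11.2 mol

n(B) = 1.93 × 8710/1000 = 16.81 mol
n(D) = 33.70 mol
n/ν for B = 16.81/1 = 16.81
n/ν for D = 33.70/3 = 11.23
Smallest n/ν is D → limiting reagent.
n(L) = (1/3) × 33.70 = 11.23 mol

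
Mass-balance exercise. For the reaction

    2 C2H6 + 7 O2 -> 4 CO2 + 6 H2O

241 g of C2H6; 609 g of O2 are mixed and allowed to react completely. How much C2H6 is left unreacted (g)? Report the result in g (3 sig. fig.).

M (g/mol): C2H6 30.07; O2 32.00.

77.5 g

n(C2H6) = 241.0 / 30.07 = 8.015 mol
n(O2) = 609.0 / 32.00 = 19.03 mol
n/ν for C2H6 = 8.015/2 = 4.008
n/ν for O2 = 19.03/7 = 2.719
Smallest n/ν is O2 → limiting reagent.
C2H6 consumed = (2/7) × 19.03 = 5.437 mol
C2H6 remaining = 8.015 − 5.437 = 2.578 mol
mass = 2.578 × 30.07 = 77.52 g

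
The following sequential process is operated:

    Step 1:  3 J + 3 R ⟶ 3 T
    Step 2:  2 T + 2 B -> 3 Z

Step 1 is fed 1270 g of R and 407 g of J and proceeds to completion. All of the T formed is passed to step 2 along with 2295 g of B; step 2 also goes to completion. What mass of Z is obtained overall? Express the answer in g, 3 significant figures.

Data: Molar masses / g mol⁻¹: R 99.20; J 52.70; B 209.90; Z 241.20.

Step 1:
n(R) = 1270 / 99.20 = 12.80 mol
n(J) = 407.0 / 52.70 = 7.723 mol
n/ν for R = 12.80/3 = 4.267
n/ν for J = 7.723/3 = 2.574
Smallest n/ν is J → limiting reagent.
n(T) produced = (3/3) × 7.723 = 7.723 mol
Step 2:
n(T) available = 7.723 mol
n(B) = 2295 / 209.90 = 10.93 mol
n/ν for T = 7.723/2 = 3.862
n/ν for B = 10.93/2 = 5.465
Smallest n/ν is T → limiting reagent.
n(Z) = (3/2) × 7.723 = 11.58 mol
mass = 11.58 × 241.20 = 2793 g

2790 g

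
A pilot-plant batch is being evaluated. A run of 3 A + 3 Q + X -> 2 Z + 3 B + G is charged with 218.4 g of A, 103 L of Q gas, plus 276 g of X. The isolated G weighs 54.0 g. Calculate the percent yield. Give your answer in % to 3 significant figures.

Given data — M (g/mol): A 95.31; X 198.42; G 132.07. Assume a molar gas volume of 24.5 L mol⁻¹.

53.5 %

n(A) = 218.4 / 95.31 = 2.291 mol
n(Q) = 103.0 / 24.5 = 4.204 mol
n(X) = 276.0 / 198.42 = 1.391 mol
n/ν for A = 2.291/3 = 0.7637
n/ν for Q = 4.204/3 = 1.401
n/ν for X = 1.391/1 = 1.391
Smallest n/ν is A → limiting reagent.
theoretical n(G) = (1/3) × 2.291 = 0.7637 mol → 100.9 g
% yield = 54.0 / 100.9 × 100 = 53.52 %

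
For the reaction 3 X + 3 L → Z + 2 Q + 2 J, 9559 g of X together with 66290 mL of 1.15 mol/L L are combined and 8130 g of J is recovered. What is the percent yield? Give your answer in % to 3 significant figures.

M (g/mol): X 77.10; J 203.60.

78.6 %

n(X) = 9559 / 77.10 = 124.0 mol
n(L) = 1.15 × 66290/1000 = 76.23 mol
n/ν for X = 124.0/3 = 41.33
n/ν for L = 76.23/3 = 25.41
Smallest n/ν is L → limiting reagent.
theoretical n(J) = (2/3) × 76.23 = 50.82 mol → 10350 g
% yield = 8130 / 10350 × 100 = 78.55 %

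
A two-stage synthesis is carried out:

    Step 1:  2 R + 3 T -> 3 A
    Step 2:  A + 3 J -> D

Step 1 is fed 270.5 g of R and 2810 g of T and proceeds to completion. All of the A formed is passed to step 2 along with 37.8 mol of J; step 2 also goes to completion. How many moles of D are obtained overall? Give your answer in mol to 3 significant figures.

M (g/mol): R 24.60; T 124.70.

12.6 mol

Step 1:
n(R) = 270.5 / 24.60 = 11.00 mol
n(T) = 2810 / 124.70 = 22.53 mol
n/ν for R = 11.00/2 = 5.500
n/ν for T = 22.53/3 = 7.510
Smallest n/ν is R → limiting reagent.
n(A) produced = (3/2) × 11.00 = 16.50 mol
Step 2:
n(A) available = 16.50 mol
n(J) = 37.80 mol
n/ν for A = 16.50/1 = 16.50
n/ν for J = 37.80/3 = 12.60
Smallest n/ν is J → limiting reagent.
n(D) = (1/3) × 37.80 = 12.60 mol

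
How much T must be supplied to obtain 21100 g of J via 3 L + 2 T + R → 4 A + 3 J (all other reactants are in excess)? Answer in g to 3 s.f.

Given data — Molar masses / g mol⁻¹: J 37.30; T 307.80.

n(J) = 21100 / 37.30 = 565.7 mol
n(T) = (2/3) × 565.7 = 377.1 mol
mass = 377.1 × 307.80 = 116100 g

116000 g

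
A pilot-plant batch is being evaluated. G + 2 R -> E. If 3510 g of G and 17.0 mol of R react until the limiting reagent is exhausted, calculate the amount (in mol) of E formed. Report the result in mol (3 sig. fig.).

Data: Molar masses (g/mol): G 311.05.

8.50 mol

n(G) = 3510 / 311.05 = 11.28 mol
n(R) = 17.00 mol
n/ν for G = 11.28/1 = 11.28
n/ν for R = 17.00/2 = 8.500
Smallest n/ν is R → limiting reagent.
n(E) = (1/2) × 17.00 = 8.500 mol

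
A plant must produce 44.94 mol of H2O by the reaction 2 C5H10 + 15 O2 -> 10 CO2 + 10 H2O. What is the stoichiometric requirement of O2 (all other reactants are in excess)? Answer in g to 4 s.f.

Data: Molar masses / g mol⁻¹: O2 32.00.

n(H2O) = 44.94 mol
n(O2) = (15/10) × 44.94 = 67.41 mol
mass = 67.41 × 32.00 = 2157 g

2157 g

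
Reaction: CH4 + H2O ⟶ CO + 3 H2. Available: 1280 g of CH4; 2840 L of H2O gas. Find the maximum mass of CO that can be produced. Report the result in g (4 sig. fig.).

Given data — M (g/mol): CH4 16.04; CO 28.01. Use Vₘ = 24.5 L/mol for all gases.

2235 g

n(CH4) = 1280 / 16.04 = 79.80 mol
n(H2O) = 2840 / 24.5 = 115.9 mol
n/ν → CH4: 79.80, H2O: 115.9; CH4 is limiting.
n(CO) = (1/1) × 79.80 = 79.80 mol
mass = 79.80 × 28.01 = 2235 g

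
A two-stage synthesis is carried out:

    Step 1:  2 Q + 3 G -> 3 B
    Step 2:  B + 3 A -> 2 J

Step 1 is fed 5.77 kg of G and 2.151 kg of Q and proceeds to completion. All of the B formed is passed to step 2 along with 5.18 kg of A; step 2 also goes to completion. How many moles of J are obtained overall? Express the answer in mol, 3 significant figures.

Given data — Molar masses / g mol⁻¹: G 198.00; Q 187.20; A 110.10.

Step 1:
n(G) = 5.770×1000 / 198.00 = 29.14 mol
n(Q) = 2.151×1000 / 187.20 = 11.49 mol
n/ν for G = 29.14/3 = 9.713
n/ν for Q = 11.49/2 = 5.745
Smallest n/ν is Q → limiting reagent.
n(B) produced = (3/2) × 11.49 = 17.24 mol
Step 2:
n(B) available = 17.24 mol
n(A) = 5.180×1000 / 110.10 = 47.05 mol
n/ν for B = 17.24/1 = 17.24
n/ν for A = 47.05/3 = 15.68
Smallest n/ν is A → limiting reagent.
n(J) = (2/3) × 47.05 = 31.37 mol

31.4 mol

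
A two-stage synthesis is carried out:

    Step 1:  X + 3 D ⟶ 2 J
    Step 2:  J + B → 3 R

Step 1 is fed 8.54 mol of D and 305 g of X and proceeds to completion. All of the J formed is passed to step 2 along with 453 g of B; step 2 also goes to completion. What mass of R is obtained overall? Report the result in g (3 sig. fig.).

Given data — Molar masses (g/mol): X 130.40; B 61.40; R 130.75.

Step 1:
n(D) = 8.540 mol
n(X) = 305.0 / 130.40 = 2.339 mol
n/ν for D = 8.540/3 = 2.847
n/ν for X = 2.339/1 = 2.339
Smallest n/ν is X → limiting reagent.
n(J) produced = (2/1) × 2.339 = 4.678 mol
Step 2:
n(J) available = 4.678 mol
n(B) = 453.0 / 61.40 = 7.378 mol
n/ν for J = 4.678/1 = 4.678
n/ν for B = 7.378/1 = 7.378
Smallest n/ν is J → limiting reagent.
n(R) = (3/1) × 4.678 = 14.03 mol
mass = 14.03 × 130.75 = 1834 g

1830 g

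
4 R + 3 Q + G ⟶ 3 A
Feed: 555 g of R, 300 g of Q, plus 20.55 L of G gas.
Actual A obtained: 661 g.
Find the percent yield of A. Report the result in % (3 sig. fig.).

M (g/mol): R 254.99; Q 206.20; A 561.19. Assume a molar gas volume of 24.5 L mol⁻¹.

81.0 %

n(R) = 555.0 / 254.99 = 2.177 mol
n(Q) = 300.0 / 206.20 = 1.455 mol
n(G) = 20.55 / 24.5 = 0.8388 mol
n/ν → R: 0.5443, Q: 0.4850, G: 0.8388; Q is limiting.
theoretical n(A) = (3/3) × 1.455 = 1.455 mol → 816.5 g
% yield = 661 / 816.5 × 100 = 80.96 %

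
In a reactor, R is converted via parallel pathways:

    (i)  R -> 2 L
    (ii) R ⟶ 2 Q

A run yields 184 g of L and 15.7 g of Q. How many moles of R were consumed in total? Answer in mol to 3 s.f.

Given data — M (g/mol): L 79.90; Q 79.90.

1.25 mol

n(L) = 184 / 79.90 = 2.303 mol
n(Q) = 15.7 / 79.90 = 0.1965 mol
n(R) via (i) = (1/2)×2.303 = 1.152 mol
n(R) via (ii) = (1/2)×0.1965 = 0.09825 mol
total n(R) = 1.152 + 0.09825 = 1.250 mol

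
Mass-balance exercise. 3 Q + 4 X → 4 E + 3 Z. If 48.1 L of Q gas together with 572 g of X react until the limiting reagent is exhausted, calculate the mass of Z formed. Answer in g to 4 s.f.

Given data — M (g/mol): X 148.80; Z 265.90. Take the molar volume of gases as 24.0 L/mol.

532.9 g

n(Q) = 48.10 / 24.0 = 2.004 mol
n(X) = 572.0 / 148.80 = 3.844 mol
n/ν for Q = 2.004/3 = 0.6680
n/ν for X = 3.844/4 = 0.9610
Smallest n/ν is Q → limiting reagent.
n(Z) = (3/3) × 2.004 = 2.004 mol
mass = 2.004 × 265.90 = 532.9 g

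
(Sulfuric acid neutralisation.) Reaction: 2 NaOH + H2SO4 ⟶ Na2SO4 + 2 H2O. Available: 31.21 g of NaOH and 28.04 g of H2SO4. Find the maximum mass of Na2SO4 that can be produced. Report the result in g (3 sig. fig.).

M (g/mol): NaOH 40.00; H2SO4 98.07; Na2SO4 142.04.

n(NaOH) = 31.21 / 40.00 = 0.7803 mol
n(H2SO4) = 28.04 / 98.07 = 0.2859 mol
n/ν for NaOH = 0.7803/2 = 0.3902
n/ν for H2SO4 = 0.2859/1 = 0.2859
Smallest n/ν is H2SO4 → limiting reagent.
n(Na2SO4) = (1/1) × 0.2859 = 0.2859 mol
mass = 0.2859 × 142.04 = 40.61 g

40.6 g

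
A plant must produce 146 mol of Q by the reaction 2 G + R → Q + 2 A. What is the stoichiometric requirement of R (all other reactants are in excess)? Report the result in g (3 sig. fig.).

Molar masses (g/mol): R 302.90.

44200 g

n(Q) = 146.0 mol
n(R) = (1/1) × 146.0 = 146.0 mol
mass = 146.0 × 302.90 = 44220 g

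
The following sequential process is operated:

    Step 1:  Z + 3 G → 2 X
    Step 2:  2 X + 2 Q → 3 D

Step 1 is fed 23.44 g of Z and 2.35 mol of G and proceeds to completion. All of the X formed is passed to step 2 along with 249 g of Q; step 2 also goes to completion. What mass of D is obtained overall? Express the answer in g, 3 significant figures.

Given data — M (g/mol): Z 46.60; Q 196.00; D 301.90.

456 g

Step 1:
n(Z) = 23.44 / 46.60 = 0.5030 mol
n(G) = 2.350 mol
n/ν for Z = 0.5030/1 = 0.5030
n/ν for G = 2.350/3 = 0.7833
Smallest n/ν is Z → limiting reagent.
n(X) produced = (2/1) × 0.5030 = 1.006 mol
Step 2:
n(X) available = 1.006 mol
n(Q) = 249.0 / 196.00 = 1.270 mol
n/ν for X = 1.006/2 = 0.5030
n/ν for Q = 1.270/2 = 0.6350
Smallest n/ν is X → limiting reagent.
n(D) = (3/2) × 1.006 = 1.509 mol
mass = 1.509 × 301.90 = 455.6 g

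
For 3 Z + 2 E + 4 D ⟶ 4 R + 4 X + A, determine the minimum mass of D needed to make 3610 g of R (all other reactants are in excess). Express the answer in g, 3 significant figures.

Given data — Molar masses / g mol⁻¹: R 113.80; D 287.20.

9110 g

n(R) = 3610 / 113.80 = 31.72 mol
n(D) = (4/4) × 31.72 = 31.72 mol
mass = 31.72 × 287.20 = 9110 g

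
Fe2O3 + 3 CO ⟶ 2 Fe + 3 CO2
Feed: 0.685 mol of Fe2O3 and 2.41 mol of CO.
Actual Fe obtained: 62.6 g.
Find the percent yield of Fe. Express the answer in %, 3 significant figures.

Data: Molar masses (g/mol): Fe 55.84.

81.8 %

n(Fe2O3) = 0.6850 mol
n(CO) = 2.410 mol
n/ν for Fe2O3 = 0.6850/1 = 0.6850
n/ν for CO = 2.410/3 = 0.8033
Smallest n/ν is Fe2O3 → limiting reagent.
theoretical n(Fe) = (2/1) × 0.6850 = 1.370 mol → 76.50 g
% yield = 62.6 / 76.50 × 100 = 81.83 %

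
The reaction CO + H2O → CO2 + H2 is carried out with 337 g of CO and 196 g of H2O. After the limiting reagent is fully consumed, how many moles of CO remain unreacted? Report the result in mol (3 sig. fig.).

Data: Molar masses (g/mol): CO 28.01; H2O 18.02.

1.15 mol

n(CO) = 337.0 / 28.01 = 12.03 mol
n(H2O) = 196.0 / 18.02 = 10.88 mol
n/ν → CO: 12.03, H2O: 10.88; H2O is limiting.
CO consumed = (1/1) × 10.88 = 10.88 mol
CO remaining = 12.03 − 10.88 = 1.150 mol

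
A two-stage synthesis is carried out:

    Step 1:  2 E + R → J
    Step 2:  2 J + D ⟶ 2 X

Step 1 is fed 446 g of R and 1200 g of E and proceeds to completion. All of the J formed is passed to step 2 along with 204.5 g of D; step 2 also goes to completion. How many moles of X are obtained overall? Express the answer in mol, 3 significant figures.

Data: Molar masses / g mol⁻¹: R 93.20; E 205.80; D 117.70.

2.92 mol

Step 1:
n(R) = 446.0 / 93.20 = 4.785 mol
n(E) = 1200 / 205.80 = 5.831 mol
n/ν for R = 4.785/1 = 4.785
n/ν for E = 5.831/2 = 2.916
Smallest n/ν is E → limiting reagent.
n(J) produced = (1/2) × 5.831 = 2.916 mol
Step 2:
n(J) available = 2.916 mol
n(D) = 204.5 / 117.70 = 1.737 mol
n/ν for J = 2.916/2 = 1.458
n/ν for D = 1.737/1 = 1.737
Smallest n/ν is J → limiting reagent.
n(X) = (2/2) × 2.916 = 2.916 mol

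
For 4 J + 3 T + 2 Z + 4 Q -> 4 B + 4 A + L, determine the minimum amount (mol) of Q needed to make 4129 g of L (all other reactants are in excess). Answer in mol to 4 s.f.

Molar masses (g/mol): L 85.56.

n(L) = 4129 / 85.56 = 48.26 mol
n(Q) = (4/1) × 48.26 = 193.0 mol

193.0 mol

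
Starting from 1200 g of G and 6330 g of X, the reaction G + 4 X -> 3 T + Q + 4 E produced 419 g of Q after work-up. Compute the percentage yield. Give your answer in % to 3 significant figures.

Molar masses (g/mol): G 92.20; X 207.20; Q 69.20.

n(G) = 1200 / 92.20 = 13.02 mol
n(X) = 6330 / 207.20 = 30.55 mol
n/ν for G = 13.02/1 = 13.02
n/ν for X = 30.55/4 = 7.638
Smallest n/ν is X → limiting reagent.
theoretical n(Q) = (1/4) × 30.55 = 7.638 mol → 528.5 g
% yield = 419 / 528.5 × 100 = 79.28 %

79.3 %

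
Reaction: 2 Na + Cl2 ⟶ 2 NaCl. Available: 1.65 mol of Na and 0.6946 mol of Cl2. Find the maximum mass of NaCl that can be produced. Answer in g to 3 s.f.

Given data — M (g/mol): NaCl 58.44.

81.2 g

n(Na) = 1.650 mol
n(Cl2) = 0.6946 mol
n/ν for Na = 1.650/2 = 0.8250
n/ν for Cl2 = 0.6946/1 = 0.6946
Smallest n/ν is Cl2 → limiting reagent.
n(NaCl) = (2/1) × 0.6946 = 1.389 mol
mass = 1.389 × 58.44 = 81.17 g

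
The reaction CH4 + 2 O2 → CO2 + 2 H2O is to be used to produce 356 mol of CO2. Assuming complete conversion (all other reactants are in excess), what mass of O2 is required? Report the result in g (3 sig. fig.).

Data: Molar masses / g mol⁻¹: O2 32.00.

n(CO2) = 356.0 mol
n(O2) = (2/1) × 356.0 = 712.0 mol
mass = 712.0 × 32.00 = 22780 g

22800 g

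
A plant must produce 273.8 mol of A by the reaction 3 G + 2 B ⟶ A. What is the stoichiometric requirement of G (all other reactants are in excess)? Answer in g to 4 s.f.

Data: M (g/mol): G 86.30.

70890 g

n(A) = 273.8 mol
n(G) = (3/1) × 273.8 = 821.4 mol
mass = 821.4 × 86.30 = 70890 g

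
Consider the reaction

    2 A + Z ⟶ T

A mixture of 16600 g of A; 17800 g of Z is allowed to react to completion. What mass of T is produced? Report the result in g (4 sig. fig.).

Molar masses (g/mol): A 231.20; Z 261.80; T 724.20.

26000 g

n(A) = 16600 / 231.20 = 71.80 mol
n(Z) = 17800 / 261.80 = 67.99 mol
n/ν for A = 71.80/2 = 35.90
n/ν for Z = 67.99/1 = 67.99
Smallest n/ν is A → limiting reagent.
n(T) = (1/2) × 71.80 = 35.90 mol
mass = 35.90 × 724.20 = 26000 g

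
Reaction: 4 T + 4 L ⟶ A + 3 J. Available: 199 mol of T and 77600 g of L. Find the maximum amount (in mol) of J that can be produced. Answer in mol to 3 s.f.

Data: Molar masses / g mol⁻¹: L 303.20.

149 mol

n(T) = 199.0 mol
n(L) = 77600 / 303.20 = 255.9 mol
n/ν for T = 199.0/4 = 49.75
n/ν for L = 255.9/4 = 63.98
Smallest n/ν is T → limiting reagent.
n(J) = (3/4) × 199.0 = 149.3 mol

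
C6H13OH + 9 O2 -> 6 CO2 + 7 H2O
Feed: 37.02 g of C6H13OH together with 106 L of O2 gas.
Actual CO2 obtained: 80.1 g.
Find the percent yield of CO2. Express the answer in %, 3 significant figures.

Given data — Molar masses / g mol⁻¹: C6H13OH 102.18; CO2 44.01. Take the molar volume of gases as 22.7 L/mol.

n(C6H13OH) = 37.02 / 102.18 = 0.3623 mol
n(O2) = 106.0 / 22.7 = 4.670 mol
n/ν for C6H13OH = 0.3623/1 = 0.3623
n/ν for O2 = 4.670/9 = 0.5189
Smallest n/ν is C6H13OH → limiting reagent.
theoretical n(CO2) = (6/1) × 0.3623 = 2.174 mol → 95.68 g
% yield = 80.1 / 95.68 × 100 = 83.72 %

83.7 %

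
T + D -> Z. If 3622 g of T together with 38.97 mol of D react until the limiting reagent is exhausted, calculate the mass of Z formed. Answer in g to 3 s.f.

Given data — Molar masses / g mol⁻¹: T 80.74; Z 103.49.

n(T) = 3622 / 80.74 = 44.86 mol
n(D) = 38.97 mol
n/ν → T: 44.86, D: 38.97; D is limiting.
n(Z) = (1/1) × 38.97 = 38.97 mol
mass = 38.97 × 103.49 = 4033 g

4030 g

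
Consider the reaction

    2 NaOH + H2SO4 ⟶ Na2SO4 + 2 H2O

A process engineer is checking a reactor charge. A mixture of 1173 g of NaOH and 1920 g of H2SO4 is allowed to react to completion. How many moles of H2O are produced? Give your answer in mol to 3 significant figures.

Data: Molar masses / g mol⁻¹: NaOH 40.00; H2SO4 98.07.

n(NaOH) = 1173 / 40.00 = 29.33 mol
n(H2SO4) = 1920 / 98.07 = 19.58 mol
n/ν → NaOH: 14.67, H2SO4: 19.58; NaOH is limiting.
n(H2O) = (2/2) × 29.33 = 29.33 mol

29.3 mol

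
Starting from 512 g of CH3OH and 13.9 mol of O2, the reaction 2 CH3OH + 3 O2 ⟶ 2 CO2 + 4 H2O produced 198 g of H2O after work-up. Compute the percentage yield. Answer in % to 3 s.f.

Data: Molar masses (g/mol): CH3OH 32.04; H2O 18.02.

59.3 %

n(CH3OH) = 512.0 / 32.04 = 15.98 mol
n(O2) = 13.90 mol
n/ν → CH3OH: 7.990, O2: 4.633; O2 is limiting.
theoretical n(H2O) = (4/3) × 13.90 = 18.53 mol → 333.9 g
% yield = 198 / 333.9 × 100 = 59.30 %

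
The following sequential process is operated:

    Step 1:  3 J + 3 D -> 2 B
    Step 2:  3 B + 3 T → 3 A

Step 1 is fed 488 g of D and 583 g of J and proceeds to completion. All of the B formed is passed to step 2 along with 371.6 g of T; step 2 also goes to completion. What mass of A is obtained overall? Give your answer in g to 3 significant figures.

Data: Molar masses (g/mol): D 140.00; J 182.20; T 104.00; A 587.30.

Step 1:
n(D) = 488.0 / 140.00 = 3.486 mol
n(J) = 583.0 / 182.20 = 3.200 mol
n/ν for D = 3.486/3 = 1.162
n/ν for J = 3.200/3 = 1.067
Smallest n/ν is J → limiting reagent.
n(B) produced = (2/3) × 3.200 = 2.133 mol
Step 2:
n(B) available = 2.133 mol
n(T) = 371.6 / 104.00 = 3.573 mol
n/ν for B = 2.133/3 = 0.7110
n/ν for T = 3.573/3 = 1.191
Smallest n/ν is B → limiting reagent.
n(A) = (3/3) × 2.133 = 2.133 mol
mass = 2.133 × 587.30 = 1253 g

1250 g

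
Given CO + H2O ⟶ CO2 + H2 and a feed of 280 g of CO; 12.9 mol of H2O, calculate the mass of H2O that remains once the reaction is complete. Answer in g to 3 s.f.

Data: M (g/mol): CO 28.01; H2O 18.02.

n(CO) = 280.0 / 28.01 = 9.996 mol
n(H2O) = 12.90 mol
n/ν for CO = 9.996/1 = 9.996
n/ν for H2O = 12.90/1 = 12.90
Smallest n/ν is CO → limiting reagent.
H2O consumed = (1/1) × 9.996 = 9.996 mol
H2O remaining = 12.90 − 9.996 = 2.904 mol
mass = 2.904 × 18.02 = 52.33 g

52.3 g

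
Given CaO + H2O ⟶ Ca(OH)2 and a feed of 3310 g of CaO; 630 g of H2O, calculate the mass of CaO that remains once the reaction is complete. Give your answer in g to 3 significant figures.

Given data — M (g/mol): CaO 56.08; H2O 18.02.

1350 g

n(CaO) = 3310 / 56.08 = 59.02 mol
n(H2O) = 630.0 / 18.02 = 34.96 mol
n/ν → CaO: 59.02, H2O: 34.96; H2O is limiting.
CaO consumed = (1/1) × 34.96 = 34.96 mol
CaO remaining = 59.02 − 34.96 = 24.06 mol
mass = 24.06 × 56.08 = 1349 g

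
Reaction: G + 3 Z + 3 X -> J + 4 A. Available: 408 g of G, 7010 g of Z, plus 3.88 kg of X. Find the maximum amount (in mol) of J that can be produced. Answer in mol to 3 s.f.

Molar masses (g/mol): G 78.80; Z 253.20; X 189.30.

n(G) = 408.0 / 78.80 = 5.178 mol
n(Z) = 7010 / 253.20 = 27.69 mol
n(X) = 3.880×1000 / 189.30 = 20.50 mol
n/ν for G = 5.178/1 = 5.178
n/ν for Z = 27.69/3 = 9.230
n/ν for X = 20.50/3 = 6.833
Smallest n/ν is G → limiting reagent.
n(J) = (1/1) × 5.178 = 5.178 mol

5.18 mol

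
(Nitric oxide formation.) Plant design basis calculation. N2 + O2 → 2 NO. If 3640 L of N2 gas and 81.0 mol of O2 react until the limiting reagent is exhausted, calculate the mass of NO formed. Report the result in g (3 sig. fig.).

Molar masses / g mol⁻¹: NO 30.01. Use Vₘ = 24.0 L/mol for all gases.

n(N2) = 3640 / 24.0 = 151.7 mol
n(O2) = 81.00 mol
n/ν for N2 = 151.7/1 = 151.7
n/ν for O2 = 81.00/1 = 81.00
Smallest n/ν is O2 → limiting reagent.
n(NO) = (2/1) × 81.00 = 162.0 mol
mass = 162.0 × 30.01 = 4862 g

4860 g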